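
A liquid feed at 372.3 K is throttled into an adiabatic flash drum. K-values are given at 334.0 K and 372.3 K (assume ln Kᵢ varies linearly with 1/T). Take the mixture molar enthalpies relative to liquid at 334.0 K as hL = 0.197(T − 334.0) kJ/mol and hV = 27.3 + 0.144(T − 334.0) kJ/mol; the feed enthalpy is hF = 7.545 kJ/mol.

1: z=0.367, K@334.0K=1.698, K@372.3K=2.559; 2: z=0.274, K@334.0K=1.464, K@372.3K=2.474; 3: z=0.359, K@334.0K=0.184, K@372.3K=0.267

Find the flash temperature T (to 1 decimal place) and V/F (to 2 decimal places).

T = 337.4 K, V/F = 0.25

Adiabatic flash: solve Rachford–Rice at each trial T, then check hF = ψ·hV(T) + (1−ψ)·hL(T).
  T = 334.0 K: K = (1.698, 1.464, 0.184), RR gives ψ = 0.183, H_out = 4.994 kJ/mol
  T = 372.3 K: K = (2.559, 2.474, 0.267), RR gives ψ = 0.639, H_out = 23.683 kJ/mol
  T = 353.1 K: K = (2.107, 1.929, 0.224), RR gives ψ = 0.477, H_out = 16.294 kJ/mol
  T = 343.6 K: K = (1.898, 1.688, 0.204), RR gives ψ = 0.359, H_out = 11.511 kJ/mol
  T = 338.8 K: K = (1.797, 1.574, 0.194), RR gives ψ = 0.281, H_out = 8.545 kJ/mol
  T = 336.4 K: K = (1.747, 1.518, 0.189), RR gives ψ = 0.235, H_out = 6.858 kJ/mol
Linear interpolation between T = 336.4 (H_out = 6.858) and T = 338.8 (H_out = 8.545) on hF = 7.545 gives T ≈ 337.4 K, at which ψ = 0.25.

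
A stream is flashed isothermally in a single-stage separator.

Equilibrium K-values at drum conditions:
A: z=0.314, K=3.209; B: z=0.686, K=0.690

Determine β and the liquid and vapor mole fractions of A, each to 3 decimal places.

β = 0.702, x_A = 0.123, y_A = 0.395

Rachford–Rice: g(β) = Σ zᵢ(Kᵢ−1)/(1+β(Kᵢ−1)) = 0.
g(0) = ΣzᵢKᵢ − 1 = 0.481 and g(1) = 1 − Σzᵢ/Kᵢ = -0.092, so a root lies in (0, 1).
Newton–Raphson from β = 0.5:
  β = 0.500: g = 0.0779, g' = -0.438 → β = 0.678
  β = 0.678: g = 0.0085, g' = -0.351 → β = 0.702
Converged at β = 0.702.
Compositions from xᵢ = zᵢ/(1+β(Kᵢ−1)), yᵢ = Kᵢxᵢ:
  A: x = 0.123, y = 0.395
  B: x = 0.877, y = 0.605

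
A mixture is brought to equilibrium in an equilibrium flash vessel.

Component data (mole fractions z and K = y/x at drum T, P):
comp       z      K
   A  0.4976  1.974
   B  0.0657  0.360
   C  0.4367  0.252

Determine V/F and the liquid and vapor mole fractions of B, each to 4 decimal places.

Rachford–Rice: g(V/F) = Σ zᵢ(Kᵢ−1)/(1+V/F(Kᵢ−1)) = 0.
Check two-phase: ΣzᵢKᵢ = 1.1160 > 1 and Σzᵢ/Kᵢ = 2.1675 > 1, so g(0) = 0.1160 > 0 and g(1) = -1.1675 < 0.
Newton–Raphson from V/F = 0.44:
  V/F = 0.4400: g = -0.20616, g' = -0.8263 → V/F = 0.1905
  V/F = 0.1905: g = -0.02001, g' = -0.7031 → V/F = 0.1620
Converged at V/F = 0.1620.
Compositions from xᵢ = zᵢ/(1+V/F(Kᵢ−1)), yᵢ = Kᵢxᵢ:
  A: x = 0.4298, y = 0.8484
  B: x = 0.0733, y = 0.0264
  C: x = 0.4969, y = 0.1252

V/F = 0.1620, x_B = 0.0733, y_B = 0.0264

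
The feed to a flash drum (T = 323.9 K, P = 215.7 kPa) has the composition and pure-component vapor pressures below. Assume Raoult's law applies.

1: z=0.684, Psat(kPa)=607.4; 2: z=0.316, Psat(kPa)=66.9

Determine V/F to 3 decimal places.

V/F = 0.818

Raoult's law: Kᵢ = Pᵢˢᵃᵗ/P = Pᵢˢᵃᵗ/215.7.
  K_1 = 607.4/215.7 = 2.81595, K_2 = 66.9/215.7 = 0.31015
Binary case is linear: z₁(K₁−1)(1+V/F(K₂−1)) + z₂(K₂−1)(1+V/F(K₁−1)) = 0
⇒ V/F = [z₁(K₁−1)+z₂(K₂−1)] / [−(K₁−1)(K₂−1)] = 1.0241/1.2527 = 0.818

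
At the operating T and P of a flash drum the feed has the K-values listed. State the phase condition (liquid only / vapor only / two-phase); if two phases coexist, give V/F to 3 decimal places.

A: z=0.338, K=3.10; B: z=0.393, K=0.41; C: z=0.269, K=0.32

ΣzᵢKᵢ = 1.295; Σzᵢ/Kᵢ = 1.908.
Both exceed 1, so a two-phase solution exists.
Iterate (Newton) starting at ψ = 0.62:
  ψ = 0.620: g = -0.3735, g' = -0.993 → ψ = 0.244
  ψ = 0.244: g = -0.0208, g' = -1.017 → ψ = 0.224
Converged at ψ = 0.224.

two-phase, V/F = 0.224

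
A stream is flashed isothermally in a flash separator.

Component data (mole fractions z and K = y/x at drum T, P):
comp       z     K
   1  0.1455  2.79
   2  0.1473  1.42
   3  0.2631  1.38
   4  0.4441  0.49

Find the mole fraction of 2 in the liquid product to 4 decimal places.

x_2 = 0.1253

Material balance + equilibrium reduce to Σ zᵢ(Kᵢ−1)/(1+V/F(Kᵢ−1)) = 0.
Feasibility: ΣzᵢKᵢ = 1.1958, Σzᵢ/Kᵢ = 1.2529 — both > 1, two phases present.
Newton–Raphson from V/F = 0.5:
  V/F = 0.5000: g = -0.03143, g' = -0.3825 → V/F = 0.4178
  V/F = 0.4178: g = 0.00009, g' = -0.3862 → V/F = 0.4181
Converged at V/F = 0.4181.
Compositions from xᵢ = zᵢ/(1+V/F(Kᵢ−1)), yᵢ = Kᵢxᵢ:
  1: x = 0.0832, y = 0.2322
  2: x = 0.1253, y = 0.1779
  3: x = 0.2270, y = 0.3133
  4: x = 0.5644, y = 0.2766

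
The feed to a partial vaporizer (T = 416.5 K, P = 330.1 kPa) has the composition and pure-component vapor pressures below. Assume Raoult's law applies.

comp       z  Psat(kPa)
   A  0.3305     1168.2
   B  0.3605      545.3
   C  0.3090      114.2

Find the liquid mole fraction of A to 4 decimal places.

Raoult's law: Kᵢ = Pᵢˢᵃᵗ/P = Pᵢˢᵃᵗ/330.1.
  K_A = 1168.2/330.1 = 3.538928, K_B = 545.3/330.1 = 1.651924, K_C = 114.2/330.1 = 0.345956
Iterate (Newton) starting at ψ = 0.41:
  ψ = 0.4100: g = 0.32044, g' = -0.8536 → ψ = 0.7854
  ψ = 0.7854: g = 0.02014, g' = -0.8636 → ψ = 0.8087
  ψ = 0.8087: g = -0.00030, g' = -0.8899 → ψ = 0.8084
Converged at ψ = 0.8084.
Compositions from xᵢ = zᵢ/(1+ψ(Kᵢ−1)), yᵢ = Kᵢxᵢ:
  A: x = 0.1083, y = 0.3832
  B: x = 0.2361, y = 0.3900
  C: x = 0.6556, y = 0.2268

x_A = 0.1083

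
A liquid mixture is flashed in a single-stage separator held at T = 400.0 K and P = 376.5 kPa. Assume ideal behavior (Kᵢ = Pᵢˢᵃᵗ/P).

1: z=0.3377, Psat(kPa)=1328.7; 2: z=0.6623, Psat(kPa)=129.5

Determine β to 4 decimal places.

β = 0.2529

Raoult's law: Kᵢ = Pᵢˢᵃᵗ/P = Pᵢˢᵃᵗ/376.5.
  K_1 = 1328.7/376.5 = 3.529084, K_2 = 129.5/376.5 = 0.343958
Let β = V/F and solve Σ zᵢ(Kᵢ−1)/(1+β(Kᵢ−1)) = 0.
g(0) = ΣzᵢKᵢ − 1 = 0.4196 and g(1) = 1 − Σzᵢ/Kᵢ = -1.0212, so a root lies in (0, 1).
Binary case is linear: z₁(K₁−1)(1+β(K₂−1)) + z₂(K₂−1)(1+β(K₁−1)) = 0
⇒ β = [z₁(K₁−1)+z₂(K₂−1)] / [−(K₁−1)(K₂−1)] = 0.41957/1.65919 = 0.2529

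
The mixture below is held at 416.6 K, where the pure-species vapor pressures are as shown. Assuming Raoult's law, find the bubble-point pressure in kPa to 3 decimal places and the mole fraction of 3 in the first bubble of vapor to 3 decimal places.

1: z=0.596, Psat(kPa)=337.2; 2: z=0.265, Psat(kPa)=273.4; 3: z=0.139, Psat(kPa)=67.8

Pbub = 282.846 kPa, y_3 = 0.033

At the bubble point ψ → 0, so ΣzᵢKᵢ = 1 with Kᵢ = Pᵢˢᵃᵗ/P ⇒ P = ΣzᵢPᵢˢᵃᵗ.
P = 0.596·337.2 + 0.265·273.4 + 0.139·67.8 = 282.846 kPa
yᵢ = zᵢPᵢˢᵃᵗ/P ⇒ y_3 = 0.139·67.8/282.846 = 0.033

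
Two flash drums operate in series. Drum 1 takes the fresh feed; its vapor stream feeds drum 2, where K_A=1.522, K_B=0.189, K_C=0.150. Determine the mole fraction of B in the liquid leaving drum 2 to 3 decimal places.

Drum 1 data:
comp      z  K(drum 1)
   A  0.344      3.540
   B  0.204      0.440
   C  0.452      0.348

Drum 1:
Rachford–Rice: g(ψ₁) = Σ zᵢ(Kᵢ−1)/(1+ψ₁(Kᵢ−1)) = 0.
Check two-phase: ΣzᵢKᵢ = 1.465 > 1 and Σzᵢ/Kᵢ = 1.860 > 1, so g(0) = 0.465 > 0 and g(1) = -0.860 < 0.
Iterate (Newton) starting at ψ₁ = 0.5:
  ψ₁ = 0.500: g = -0.2110, g' = -0.977 → ψ₁ = 0.284
  ψ₁ = 0.284: g = 0.0100, g' = -1.129 → ψ₁ = 0.293
Converged at ψ₁ = 0.293.
Drum-1 compositions:
  A: x = 0.197, y = 0.698
  B: x = 0.244, y = 0.107
  C: x = 0.559, y = 0.194
Drum-2 feed = drum-1 vapor: z₂ = (0.6982, 0.1074, 0.1944).
Drum 2:
Rachford–Rice: g(ψ₂) = Σ zᵢ(Kᵢ−1)/(1+ψ₂(Kᵢ−1)) = 0.
g(0) = ΣzᵢKᵢ − 1 = 0.112 and g(1) = 1 − Σzᵢ/Kᵢ = -1.323, so a root lies in (0, 1).
Iterate (Newton) starting at ψ₂ = 0.5:
  ψ₂ = 0.500: g = -0.1449, g' = -0.744 → ψ₂ = 0.305
  ψ₂ = 0.305: g = -0.0246, g' = -0.523 → ψ₂ = 0.258
  ψ₂ = 0.258: g = -0.0008, g' = -0.491 → ψ₂ = 0.257
Converged at ψ₂ = 0.257.
  A: x = 0.616, y = 0.937
  B: x = 0.136, y = 0.026
  C: x = 0.249, y = 0.037

x_B (drum 2) = 0.136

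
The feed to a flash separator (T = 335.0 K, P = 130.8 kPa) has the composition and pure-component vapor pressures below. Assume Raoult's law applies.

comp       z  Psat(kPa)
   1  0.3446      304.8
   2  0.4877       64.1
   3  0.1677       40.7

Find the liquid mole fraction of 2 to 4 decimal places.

Raoult's law: Kᵢ = Pᵢˢᵃᵗ/P = Pᵢˢᵃᵗ/130.8.
  K_1 = 304.8/130.8 = 2.330275, K_2 = 64.1/130.8 = 0.490061, K_3 = 40.7/130.8 = 0.311162
Material balance + equilibrium reduce to Σ zᵢ(Kᵢ−1)/(1+V/F(Kᵢ−1)) = 0.
Check two-phase: ΣzᵢKᵢ = 1.0942 > 1 and Σzᵢ/Kᵢ = 1.6820 > 1, so g(0) = 0.0942 > 0 and g(1) = -0.6820 < 0.
Iterate (Newton) starting at V/F = 0.46:
  V/F = 0.4600: g = -0.20962, g' = -0.6217 → V/F = 0.1228
  V/F = 0.1228: g = 0.00254, g' = -0.6899 → V/F = 0.1265
Converged at V/F = 0.1265.
Compositions from xᵢ = zᵢ/(1+V/F(Kᵢ−1)), yᵢ = Kᵢxᵢ:
  1: x = 0.2950, y = 0.6874
  2: x = 0.5213, y = 0.2555
  3: x = 0.1837, y = 0.0572

x_2 = 0.5213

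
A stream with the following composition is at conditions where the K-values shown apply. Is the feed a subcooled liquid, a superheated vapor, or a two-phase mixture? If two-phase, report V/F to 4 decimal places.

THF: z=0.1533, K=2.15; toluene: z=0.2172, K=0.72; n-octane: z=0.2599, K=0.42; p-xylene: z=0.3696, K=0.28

ΣzᵢKᵢ = 0.6986; Σzᵢ/Kᵢ = 2.3118.
Since ΣzᵢKᵢ < 1 the mixture is below its bubble point — single liquid phase.

subcooled liquid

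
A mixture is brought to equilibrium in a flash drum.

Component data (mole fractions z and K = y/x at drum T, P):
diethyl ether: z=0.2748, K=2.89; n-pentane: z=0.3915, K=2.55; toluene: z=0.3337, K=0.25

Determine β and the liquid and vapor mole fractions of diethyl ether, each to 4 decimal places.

Material balance + equilibrium reduce to Σ zᵢ(Kᵢ−1)/(1+β(Kᵢ−1)) = 0.
g(0) = ΣzᵢKᵢ − 1 = 0.8759 and g(1) = 1 − Σzᵢ/Kᵢ = -0.5834, so a root lies in (0, 1).
Newton–Raphson from β = 0.5:
  β = 0.5000: g = 0.20846, g' = -1.0385 → β = 0.7007
  β = 0.7007: g = -0.01317, g' = -1.2317 → β = 0.6900
  β = 0.6900: g = -0.00011, g' = -1.2109 → β = 0.6899
Converged at β = 0.6899.
Compositions from xᵢ = zᵢ/(1+β(Kᵢ−1)), yᵢ = Kᵢxᵢ:
  diethyl ether: x = 0.1193, y = 0.3447
  n-pentane: x = 0.1892, y = 0.4824
  toluene: x = 0.6915, y = 0.1729

β = 0.6899, x_diethyl ether = 0.1193, y_diethyl ether = 0.3447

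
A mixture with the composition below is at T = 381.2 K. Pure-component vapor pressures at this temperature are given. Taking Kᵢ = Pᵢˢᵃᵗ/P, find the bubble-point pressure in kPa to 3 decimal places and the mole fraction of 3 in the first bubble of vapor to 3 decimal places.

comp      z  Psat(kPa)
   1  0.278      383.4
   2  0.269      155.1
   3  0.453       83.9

Pbub = 186.314 kPa, y_3 = 0.204

At the bubble point ψ → 0, so ΣzᵢKᵢ = 1 with Kᵢ = Pᵢˢᵃᵗ/P ⇒ P = ΣzᵢPᵢˢᵃᵗ.
P = 0.278·383.4 + 0.269·155.1 + 0.453·83.9 = 186.314 kPa
yᵢ = zᵢPᵢˢᵃᵗ/P ⇒ y_3 = 0.453·83.9/186.314 = 0.204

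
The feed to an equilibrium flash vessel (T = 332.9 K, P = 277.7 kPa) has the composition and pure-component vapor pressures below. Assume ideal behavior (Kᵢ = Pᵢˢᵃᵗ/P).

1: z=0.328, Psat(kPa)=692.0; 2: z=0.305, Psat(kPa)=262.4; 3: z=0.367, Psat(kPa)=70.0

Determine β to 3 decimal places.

β = 0.253

Raoult's law: Kᵢ = Pᵢˢᵃᵗ/P = Pᵢˢᵃᵗ/277.7.
  K_1 = 692.0/277.7 = 2.49190, K_2 = 262.4/277.7 = 0.94490, K_3 = 70.0/277.7 = 0.25207
Newton–Raphson from β = 0.5:
  β = 0.500: g = -0.1755, g' = -0.764 → β = 0.270
  β = 0.270: g = -0.0125, g' = -0.694 → β = 0.252
  β = 0.252: g = 0.0000, g' = -0.698 → β = 0.253
Converged at β = 0.253.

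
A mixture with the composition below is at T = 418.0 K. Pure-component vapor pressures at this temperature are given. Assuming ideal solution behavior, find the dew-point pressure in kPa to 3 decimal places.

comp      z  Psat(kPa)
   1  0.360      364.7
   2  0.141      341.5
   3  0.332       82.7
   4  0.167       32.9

Pdew = 95.324 kPa

At the dew point ψ → 1, so Σzᵢ/Kᵢ = 1 with Kᵢ = Pᵢˢᵃᵗ/P ⇒ 1/P = Σzᵢ/Pᵢˢᵃᵗ.
1/P = 0.360/364.7 + 0.141/341.5 + 0.332/82.7 + 0.167/32.9 = 0.010490 ⇒ P = 95.324 kPa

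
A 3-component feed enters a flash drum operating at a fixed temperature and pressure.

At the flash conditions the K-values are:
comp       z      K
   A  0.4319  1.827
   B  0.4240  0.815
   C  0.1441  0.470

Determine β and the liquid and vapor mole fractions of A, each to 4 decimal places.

β = 0.7607, x_A = 0.2651, y_A = 0.4844

Let β = V/F and solve Σ zᵢ(Kᵢ−1)/(1+β(Kᵢ−1)) = 0.
Check two-phase: ΣzᵢKᵢ = 1.2024 > 1 and Σzᵢ/Kᵢ = 1.0632 > 1, so g(0) = 0.2024 > 0 and g(1) = -0.0632 < 0.
Newton iteration, β⁰ = 0.5:
  β = 0.5000: g = 0.06235, g' = -0.2404 → β = 0.7594
  β = 0.7594: g = 0.00033, g' = -0.2445 → β = 0.7607
Converged at β = 0.7607.
Compositions from xᵢ = zᵢ/(1+β(Kᵢ−1)), yᵢ = Kᵢxᵢ:
  A: x = 0.2651, y = 0.4844
  B: x = 0.4934, y = 0.4022
  C: x = 0.2414, y = 0.1135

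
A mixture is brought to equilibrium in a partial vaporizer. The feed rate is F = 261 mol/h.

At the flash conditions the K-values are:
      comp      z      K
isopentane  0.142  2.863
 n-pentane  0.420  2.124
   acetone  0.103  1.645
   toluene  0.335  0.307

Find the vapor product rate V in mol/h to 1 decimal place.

V = 174.9 mol/h

Let ψ = V/F and solve Σ zᵢ(Kᵢ−1)/(1+ψ(Kᵢ−1)) = 0.
Feasibility: ΣzᵢKᵢ = 1.571, Σzᵢ/Kᵢ = 1.401 — both > 1, two phases present.
Newton iteration, ψ⁰ = 0.5:
  ψ = 0.500: g = 0.1342, g' = -0.751 → ψ = 0.679
  ψ = 0.679: g = -0.0075, g' = -0.861 → ψ = 0.670
Converged at ψ = 0.670.
Then V = ψ·F = 0.6700·261 = 174.9 mol/h and L = F − V = 86.1 mol/h.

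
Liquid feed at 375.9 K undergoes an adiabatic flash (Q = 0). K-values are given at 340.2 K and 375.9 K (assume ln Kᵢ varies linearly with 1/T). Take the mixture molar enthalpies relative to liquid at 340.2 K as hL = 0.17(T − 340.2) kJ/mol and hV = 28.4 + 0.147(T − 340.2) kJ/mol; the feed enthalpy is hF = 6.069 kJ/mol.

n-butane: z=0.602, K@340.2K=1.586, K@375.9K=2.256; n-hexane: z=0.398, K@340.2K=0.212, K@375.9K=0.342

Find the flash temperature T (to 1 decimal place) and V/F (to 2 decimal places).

T = 345.0 K, V/F = 0.19

Adiabatic flash: solve Rachford–Rice at each trial T, then check hF = ψ·hV(T) + (1−ψ)·hL(T).
  T = 340.2 K: K = (1.586, 0.212), RR gives ψ = 0.085, H_out = 2.408 kJ/mol
  T = 375.9 K: K = (2.256, 0.342), RR gives ψ = 0.598, H_out = 22.562 kJ/mol
  T = 358.0 K: K = (1.907, 0.272), RR gives ψ = 0.389, H_out = 13.904 kJ/mol
  T = 349.1 K: K = (1.743, 0.241), RR gives ψ = 0.258, H_out = 8.781 kJ/mol
  T = 344.6 K: K = (1.663, 0.226), RR gives ψ = 0.178, H_out = 5.771 kJ/mol
  T = 346.9 K: K = (1.704, 0.234), RR gives ψ = 0.220, H_out = 7.355 kJ/mol
Linear interpolation between T = 344.6 (H_out = 5.771) and T = 346.9 (H_out = 7.355) on hF = 6.069 gives T ≈ 345.0 K, at which ψ = 0.19.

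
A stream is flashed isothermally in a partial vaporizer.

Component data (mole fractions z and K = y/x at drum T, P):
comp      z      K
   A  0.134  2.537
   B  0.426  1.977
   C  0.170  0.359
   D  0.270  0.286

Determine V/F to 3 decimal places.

Material balance + equilibrium reduce to Σ zᵢ(Kᵢ−1)/(1+V/F(Kᵢ−1)) = 0.
Check two-phase: ΣzᵢKᵢ = 1.320 > 1 and Σzᵢ/Kᵢ = 1.686 > 1, so g(0) = 0.320 > 0 and g(1) = -0.686 < 0.
Newton iteration, V/F⁰ = 0.63:
  V/F = 0.630: g = -0.1709, g' = -0.889 → V/F = 0.438
  V/F = 0.438: g = -0.0172, g' = -0.739 → V/F = 0.414
Converged at V/F = 0.414.

V/F = 0.414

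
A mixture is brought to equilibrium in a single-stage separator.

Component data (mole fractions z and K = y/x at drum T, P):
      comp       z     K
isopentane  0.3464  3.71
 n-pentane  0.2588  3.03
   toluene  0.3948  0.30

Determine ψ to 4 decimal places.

Let ψ = V/F and solve Σ zᵢ(Kᵢ−1)/(1+ψ(Kᵢ−1)) = 0.
Check two-phase: ΣzᵢKᵢ = 2.1877 > 1 and Σzᵢ/Kᵢ = 1.4948 > 1, so g(0) = 1.1877 > 0 and g(1) = -0.4948 < 0.
Iterate (Newton) starting at ψ = 0.3:
  ψ = 0.3000: g = 0.49448, g' = -1.4959 → ψ = 0.6306
  ψ = 0.6306: g = 0.08224, g' = -1.1718 → ψ = 0.7007
  ψ = 0.7007: g = -0.00175, g' = -1.2297 → ψ = 0.6993
Converged at ψ = 0.6993.

ψ = 0.6993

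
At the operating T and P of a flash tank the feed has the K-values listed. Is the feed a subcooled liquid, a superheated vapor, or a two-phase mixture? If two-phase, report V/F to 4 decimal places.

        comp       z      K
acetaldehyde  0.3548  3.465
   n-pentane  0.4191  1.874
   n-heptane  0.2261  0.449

ΣzᵢKᵢ = 2.1163; Σzᵢ/Kᵢ = 0.8296.
Since Σzᵢ/Kᵢ < 1 the mixture is above its dew point — single vapor phase.

superheated vapor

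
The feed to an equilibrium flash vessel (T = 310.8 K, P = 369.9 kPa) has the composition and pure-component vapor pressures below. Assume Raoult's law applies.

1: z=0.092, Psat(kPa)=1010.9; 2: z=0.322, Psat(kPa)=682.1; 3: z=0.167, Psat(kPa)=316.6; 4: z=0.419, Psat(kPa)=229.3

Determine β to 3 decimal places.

Raoult's law: Kᵢ = Pᵢˢᵃᵗ/P = Pᵢˢᵃᵗ/369.9.
  K_1 = 1010.9/369.9 = 2.73290, K_2 = 682.1/369.9 = 1.84401, K_3 = 316.6/369.9 = 0.85591, K_4 = 229.3/369.9 = 0.61990
Rachford–Rice: g(β) = Σ zᵢ(Kᵢ−1)/(1+β(Kᵢ−1)) = 0.
Check two-phase: ΣzᵢKᵢ = 1.248 > 1 and Σzᵢ/Kᵢ = 1.079 > 1, so g(0) = 0.248 > 0 and g(1) = -0.079 < 0.
Newton–Raphson from β = 0.5:
  β = 0.500: g = 0.0540, g' = -0.289 → β = 0.687
  β = 0.687: g = 0.0026, g' = -0.265 → β = 0.697
Converged at β = 0.697.

β = 0.697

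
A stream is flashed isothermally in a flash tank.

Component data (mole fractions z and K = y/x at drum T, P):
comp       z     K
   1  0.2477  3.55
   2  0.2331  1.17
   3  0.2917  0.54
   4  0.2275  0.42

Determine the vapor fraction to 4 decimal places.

ψ = 0.4220

Let ψ = V/F and solve Σ zᵢ(Kᵢ−1)/(1+ψ(Kᵢ−1)) = 0.
g(0) = ΣzᵢKᵢ − 1 = 0.4051 and g(1) = 1 − Σzᵢ/Kᵢ = -0.3509, so a root lies in (0, 1).
Iterate (Newton) starting at ψ = 0.5:
  ψ = 0.5000: g = -0.04594, g' = -0.5728 → ψ = 0.4198
  ψ = 0.4198: g = 0.00134, g' = -0.6101 → ψ = 0.4220
Converged at ψ = 0.4220.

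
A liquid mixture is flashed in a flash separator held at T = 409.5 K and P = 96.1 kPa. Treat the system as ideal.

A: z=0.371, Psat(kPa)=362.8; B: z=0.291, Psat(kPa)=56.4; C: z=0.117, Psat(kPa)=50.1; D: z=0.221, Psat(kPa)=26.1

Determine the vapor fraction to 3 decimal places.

Raoult's law: Kᵢ = Pᵢˢᵃᵗ/P = Pᵢˢᵃᵗ/96.1.
  K_A = 362.8/96.1 = 3.77523, K_B = 56.4/96.1 = 0.58689, K_C = 50.1/96.1 = 0.52133, K_D = 26.1/96.1 = 0.27159
Rachford–Rice: g(ψ) = Σ zᵢ(Kᵢ−1)/(1+ψ(Kᵢ−1)) = 0.
g(0) = ΣzᵢKᵢ − 1 = 0.692 and g(1) = 1 − Σzᵢ/Kᵢ = -0.632, so a root lies in (0, 1).
Newton iteration, ψ⁰ = 0.5:
  ψ = 0.500: g = -0.0471, g' = -0.917 → ψ = 0.449
Converged at ψ = 0.449.

ψ = 0.449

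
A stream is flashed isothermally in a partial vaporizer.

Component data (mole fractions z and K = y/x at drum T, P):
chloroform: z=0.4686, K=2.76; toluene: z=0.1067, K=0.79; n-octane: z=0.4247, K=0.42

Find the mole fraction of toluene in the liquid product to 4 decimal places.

x_toluene = 0.1220

Rachford–Rice: g(ψ) = Σ zᵢ(Kᵢ−1)/(1+ψ(Kᵢ−1)) = 0.
Feasibility: ΣzᵢKᵢ = 1.5560, Σzᵢ/Kᵢ = 1.3160 — both > 1, two phases present.
Newton–Raphson from ψ = 0.5:
  ψ = 0.5000: g = 0.06672, g' = -0.7000 → ψ = 0.5953
  ψ = 0.5953: g = 0.00091, g' = -0.6856 → ψ = 0.5966
Converged at ψ = 0.5966.
Compositions from xᵢ = zᵢ/(1+ψ(Kᵢ−1)), yᵢ = Kᵢxᵢ:
  chloroform: x = 0.2286, y = 0.6309
  toluene: x = 0.1220, y = 0.0964
  n-octane: x = 0.6494, y = 0.2728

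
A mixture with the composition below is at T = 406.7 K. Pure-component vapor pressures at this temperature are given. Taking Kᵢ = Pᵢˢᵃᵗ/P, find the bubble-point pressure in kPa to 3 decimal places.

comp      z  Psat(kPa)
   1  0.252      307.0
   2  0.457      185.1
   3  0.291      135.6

At the bubble point ψ → 0, so ΣzᵢKᵢ = 1 with Kᵢ = Pᵢˢᵃᵗ/P ⇒ P = ΣzᵢPᵢˢᵃᵗ.
P = 0.252·307.0 + 0.457·185.1 + 0.291·135.6 = 201.414 kPa

Pbub = 201.414 kPa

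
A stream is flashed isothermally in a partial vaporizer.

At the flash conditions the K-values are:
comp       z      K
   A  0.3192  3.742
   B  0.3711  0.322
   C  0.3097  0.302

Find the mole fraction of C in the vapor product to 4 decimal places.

y_C = 0.1102

Let β = V/F and solve Σ zᵢ(Kᵢ−1)/(1+β(Kᵢ−1)) = 0.
Check two-phase: ΣzᵢKᵢ = 1.4075 > 1 and Σzᵢ/Kᵢ = 2.2633 > 1, so g(0) = 0.4075 > 0 and g(1) = -1.2633 < 0.
Iterate (Newton) starting at β = 0.5:
  β = 0.5000: g = -0.34356, g' = -1.1734 → β = 0.2072
  β = 0.2072: g = 0.01268, g' = -1.4131 → β = 0.2162
  β = 0.2162: g = 0.00011, g' = -1.3895 → β = 0.2163
Converged at β = 0.2163.
Compositions from xᵢ = zᵢ/(1+β(Kᵢ−1)), yᵢ = Kᵢxᵢ:
  A: x = 0.2004, y = 0.7498
  B: x = 0.4349, y = 0.1400
  C: x = 0.3648, y = 0.1102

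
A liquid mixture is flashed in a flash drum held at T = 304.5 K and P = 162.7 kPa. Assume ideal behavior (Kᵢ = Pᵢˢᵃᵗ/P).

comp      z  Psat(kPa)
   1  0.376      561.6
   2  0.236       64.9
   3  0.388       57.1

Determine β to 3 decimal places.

β = 0.341

Raoult's law: Kᵢ = Pᵢˢᵃᵗ/P = Pᵢˢᵃᵗ/162.7.
  K_1 = 561.6/162.7 = 3.45175, K_2 = 64.9/162.7 = 0.39889, K_3 = 57.1/162.7 = 0.35095
Newton–Raphson from β = 0.5:
  β = 0.500: g = -0.1615, g' = -0.989 → β = 0.337
  β = 0.337: g = 0.0049, g' = -1.080 → β = 0.341
Converged at β = 0.341.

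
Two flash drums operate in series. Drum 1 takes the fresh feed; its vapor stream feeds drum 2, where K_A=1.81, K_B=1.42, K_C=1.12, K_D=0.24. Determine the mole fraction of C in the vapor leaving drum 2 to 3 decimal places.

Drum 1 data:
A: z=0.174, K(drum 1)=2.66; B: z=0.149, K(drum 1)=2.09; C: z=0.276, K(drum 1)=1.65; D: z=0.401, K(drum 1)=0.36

Drum 1:
Material balance + equilibrium reduce to Σ zᵢ(Kᵢ−1)/(1+ψ₁(Kᵢ−1)) = 0.
Feasibility: ΣzᵢKᵢ = 1.374, Σzᵢ/Kᵢ = 1.418 — both > 1, two phases present.
Iterate (Newton) starting at ψ₁ = 0.31:
  ψ₁ = 0.310: g = 0.1412, g' = -0.644 → ψ₁ = 0.529
  ψ₁ = 0.529: g = 0.0022, g' = -0.647 → ψ₁ = 0.533
Converged at ψ₁ = 0.533.
Drum-1 compositions:
  A: x = 0.092, y = 0.246
  B: x = 0.094, y = 0.197
  C: x = 0.205, y = 0.338
  D: x = 0.608, y = 0.219
Drum-2 feed = drum-1 vapor: z₂ = (0.2457, 0.1970, 0.3383, 0.2190).
Drum 2:
Let ψ₂ = V/F and solve Σ zᵢ(Kᵢ−1)/(1+ψ₂(Kᵢ−1)) = 0.
Feasibility: ΣzᵢKᵢ = 1.156, Σzᵢ/Kᵢ = 1.489 — both > 1, two phases present.
Iterate (Newton) starting at ψ₂ = 0.5:
  ψ₂ = 0.500: g = -0.0201, g' = -0.439 → ψ₂ = 0.454
  ψ₂ = 0.454: g = -0.0007, g' = -0.410 → ψ₂ = 0.452
Converged at ψ₂ = 0.452.
  A: x = 0.180, y = 0.325
  B: x = 0.166, y = 0.235
  C: x = 0.321, y = 0.359
  D: x = 0.334, y = 0.080

y_C (drum 2) = 0.359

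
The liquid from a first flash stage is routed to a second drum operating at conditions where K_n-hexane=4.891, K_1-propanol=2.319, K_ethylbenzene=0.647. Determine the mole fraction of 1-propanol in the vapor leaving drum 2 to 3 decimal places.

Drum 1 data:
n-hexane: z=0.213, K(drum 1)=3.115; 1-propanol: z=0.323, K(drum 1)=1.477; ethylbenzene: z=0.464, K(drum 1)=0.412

Drum 1:
Let ψ₁ = V/F and solve Σ zᵢ(Kᵢ−1)/(1+ψ₁(Kᵢ−1)) = 0.
Check two-phase: ΣzᵢKᵢ = 1.332 > 1 and Σzᵢ/Kᵢ = 1.413 > 1, so g(0) = 0.332 > 0 and g(1) = -0.413 < 0.
Newton iteration, ψ₁⁰ = 0.46:
  ψ₁ = 0.460: g = -0.0193, g' = -0.596 → ψ₁ = 0.428
Converged at ψ₁ = 0.428.
Drum-1 compositions:
  n-hexane: x = 0.112, y = 0.348
  1-propanol: x = 0.268, y = 0.396
  ethylbenzene: x = 0.620, y = 0.255
Drum-2 feed = drum-1 liquid: z₂ = (0.1118, 0.2683, 0.6199).
Drum 2:
Material balance + equilibrium reduce to Σ zᵢ(Kᵢ−1)/(1+ψ₂(Kᵢ−1)) = 0.
Check two-phase: ΣzᵢKᵢ = 1.570 > 1 and Σzᵢ/Kᵢ = 1.097 > 1, so g(0) = 0.570 > 0 and g(1) = -0.097 < 0.
Newton–Raphson from ψ₂ = 0.43:
  ψ₂ = 0.430: g = 0.1306, g' = -0.534 → ψ₂ = 0.674
  ψ₂ = 0.674: g = 0.0201, g' = -0.393 → ψ₂ = 0.726
  ψ₂ = 0.726: g = 0.0004, g' = -0.377 → ψ₂ = 0.727
Converged at ψ₂ = 0.727.
  n-hexane: x = 0.029, y = 0.143
  1-propanol: x = 0.137, y = 0.318
  ethylbenzene: x = 0.834, y = 0.539

y_1-propanol (drum 2) = 0.318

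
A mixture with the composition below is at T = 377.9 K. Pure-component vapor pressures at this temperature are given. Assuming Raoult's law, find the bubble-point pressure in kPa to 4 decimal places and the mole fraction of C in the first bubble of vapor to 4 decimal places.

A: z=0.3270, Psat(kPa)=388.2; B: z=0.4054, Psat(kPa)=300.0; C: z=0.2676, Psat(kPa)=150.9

Pbub = 288.9422 kPa, y_C = 0.1398

At the bubble point ψ → 0, so ΣzᵢKᵢ = 1 with Kᵢ = Pᵢˢᵃᵗ/P ⇒ P = ΣzᵢPᵢˢᵃᵗ.
P = 0.3270·388.2 + 0.4054·300.0 + 0.2676·150.9 = 288.9422 kPa
yᵢ = zᵢPᵢˢᵃᵗ/P ⇒ y_C = 0.2676·150.9/288.9422 = 0.1398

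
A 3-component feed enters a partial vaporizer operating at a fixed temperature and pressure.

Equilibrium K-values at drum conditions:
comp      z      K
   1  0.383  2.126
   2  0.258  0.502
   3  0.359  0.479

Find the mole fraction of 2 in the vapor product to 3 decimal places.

y_2 = 0.144

Rachford–Rice: g(V/F) = Σ zᵢ(Kᵢ−1)/(1+V/F(Kᵢ−1)) = 0.
Check two-phase: ΣzᵢKᵢ = 1.116 > 1 and Σzᵢ/Kᵢ = 1.444 > 1, so g(0) = 0.116 > 0 and g(1) = -0.444 < 0.
Newton–Raphson from V/F = 0.5:
  V/F = 0.500: g = -0.1481, g' = -0.490 → V/F = 0.198
  V/F = 0.198: g = 0.0015, g' = -0.525 → V/F = 0.201
Converged at V/F = 0.201.
Compositions from xᵢ = zᵢ/(1+V/F(Kᵢ−1)), yᵢ = Kᵢxᵢ:
  1: x = 0.312, y = 0.664
  2: x = 0.287, y = 0.144
  3: x = 0.401, y = 0.192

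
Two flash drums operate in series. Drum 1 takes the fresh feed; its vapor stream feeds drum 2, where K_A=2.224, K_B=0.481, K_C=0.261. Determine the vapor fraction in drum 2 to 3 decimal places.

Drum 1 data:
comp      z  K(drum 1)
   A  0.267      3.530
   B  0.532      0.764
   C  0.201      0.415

Drum 1:
Let ψ₁ = V/F and solve Σ zᵢ(Kᵢ−1)/(1+ψ₁(Kᵢ−1)) = 0.
Check two-phase: ΣzᵢKᵢ = 1.432 > 1 and Σzᵢ/Kᵢ = 1.256 > 1, so g(0) = 0.432 > 0 and g(1) = -0.256 < 0.
Iterate (Newton) starting at ψ₁ = 0.33:
  ψ₁ = 0.330: g = 0.0863, g' = -0.648 → ψ₁ = 0.463
  ψ₁ = 0.463: g = 0.0088, g' = -0.529 → ψ₁ = 0.480
Converged at ψ₁ = 0.480.
Drum-1 compositions:
  A: x = 0.121, y = 0.426
  B: x = 0.600, y = 0.458
  C: x = 0.279, y = 0.116
Drum-2 feed = drum-1 vapor: z₂ = (0.4257, 0.4584, 0.1160).
Drum 2:
Iterate (Newton) starting at ψ₂ = 0.5:
  ψ₂ = 0.500: g = -0.1340, g' = -0.630 → ψ₂ = 0.287
  ψ₂ = 0.287: g = -0.0029, g' = -0.622 → ψ₂ = 0.283
Converged at ψ₂ = 0.283.
  A: x = 0.316, y = 0.703
  B: x = 0.537, y = 0.258
  C: x = 0.147, y = 0.038

V/F (drum 2) = 0.283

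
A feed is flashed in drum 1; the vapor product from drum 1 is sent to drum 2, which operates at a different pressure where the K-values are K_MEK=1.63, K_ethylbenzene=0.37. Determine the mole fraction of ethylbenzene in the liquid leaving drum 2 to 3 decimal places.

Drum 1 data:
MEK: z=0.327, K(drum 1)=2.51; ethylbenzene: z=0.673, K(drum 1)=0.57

Drum 1:
Binary case is linear: z₁(K₁−1)(1+ψ₁(K₂−1)) + z₂(K₂−1)(1+ψ₁(K₁−1)) = 0
⇒ ψ₁ = [z₁(K₁−1)+z₂(K₂−1)] / [−(K₁−1)(K₂−1)] = 0.2044/0.6493 = 0.315
Drum-1 compositions:
  MEK: x = 0.222, y = 0.556
  ethylbenzene: x = 0.778, y = 0.444
Drum-2 feed = drum-1 vapor: z₂ = (0.5563, 0.4437).
Drum 2:
Rachford–Rice: g(ψ₂) = Σ zᵢ(Kᵢ−1)/(1+ψ₂(Kᵢ−1)) = 0.
g(0) = ΣzᵢKᵢ − 1 = 0.071 and g(1) = 1 − Σzᵢ/Kᵢ = -0.540, so a root lies in (0, 1).
Binary case is linear: z₁(K₁−1)(1+ψ₂(K₂−1)) + z₂(K₂−1)(1+ψ₂(K₁−1)) = 0
⇒ ψ₂ = [z₁(K₁−1)+z₂(K₂−1)] / [−(K₁−1)(K₂−1)] = 0.0710/0.3969 = 0.179
  MEK: x = 0.500, y = 0.815
  ethylbenzene: x = 0.500, y = 0.185

x_ethylbenzene (drum 2) = 0.500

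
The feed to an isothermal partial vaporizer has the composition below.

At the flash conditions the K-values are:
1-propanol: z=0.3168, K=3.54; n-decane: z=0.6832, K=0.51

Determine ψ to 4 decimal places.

Newton iteration, ψ⁰ = 0.5:
  ψ = 0.5000: g = -0.08892, g' = -0.6844 → ψ = 0.3701
  ψ = 0.3701: g = 0.00586, g' = -0.7878 → ψ = 0.3775
  ψ = 0.3775: g = 0.00003, g' = -0.7796 → ψ = 0.3776
Converged at ψ = 0.3776.

ψ = 0.3776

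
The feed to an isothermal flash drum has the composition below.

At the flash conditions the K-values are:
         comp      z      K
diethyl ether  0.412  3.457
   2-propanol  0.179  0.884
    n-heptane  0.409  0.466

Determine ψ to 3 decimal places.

Rachford–Rice: g(ψ) = Σ zᵢ(Kᵢ−1)/(1+ψ(Kᵢ−1)) = 0.
Check two-phase: ΣzᵢKᵢ = 1.773 > 1 and Σzᵢ/Kᵢ = 1.199 > 1, so g(0) = 0.773 > 0 and g(1) = -0.199 < 0.
Newton–Raphson from ψ = 0.61:
  ψ = 0.610: g = 0.0588, g' = -0.658 → ψ = 0.699
  ψ = 0.699: g = 0.0011, g' = -0.637 → ψ = 0.701
Converged at ψ = 0.701.

ψ = 0.701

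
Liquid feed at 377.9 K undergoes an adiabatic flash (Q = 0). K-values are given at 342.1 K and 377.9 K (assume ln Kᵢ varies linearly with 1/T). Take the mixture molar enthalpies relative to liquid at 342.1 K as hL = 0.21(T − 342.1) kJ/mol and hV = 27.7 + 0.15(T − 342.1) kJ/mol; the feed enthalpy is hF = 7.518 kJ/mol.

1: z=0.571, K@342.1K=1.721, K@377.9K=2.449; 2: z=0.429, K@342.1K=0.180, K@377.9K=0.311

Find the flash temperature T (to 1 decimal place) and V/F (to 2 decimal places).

T = 349.5 K, V/F = 0.22

Adiabatic flash: solve Rachford–Rice at each trial T, then check hF = ψ·hV(T) + (1−ψ)·hL(T).
  T = 342.1 K: K = (1.721, 0.180), RR gives ψ = 0.101, H_out = 2.807 kJ/mol
  T = 377.9 K: K = (2.449, 0.311), RR gives ψ = 0.533, H_out = 21.129 kJ/mol
  T = 360.0 K: K = (2.071, 0.240), RR gives ψ = 0.351, H_out = 13.095 kJ/mol
  T = 351.1 K: K = (1.893, 0.209), RR gives ψ = 0.241, H_out = 8.446 kJ/mol
  T = 346.6 K: K = (1.806, 0.194), RR gives ψ = 0.176, H_out = 5.782 kJ/mol
  T = 348.9 K: K = (1.851, 0.201), RR gives ψ = 0.211, H_out = 7.177 kJ/mol
Linear interpolation between T = 348.9 (H_out = 7.177) and T = 351.1 (H_out = 8.446) on hF = 7.518 gives T ≈ 349.5 K, at which ψ = 0.22.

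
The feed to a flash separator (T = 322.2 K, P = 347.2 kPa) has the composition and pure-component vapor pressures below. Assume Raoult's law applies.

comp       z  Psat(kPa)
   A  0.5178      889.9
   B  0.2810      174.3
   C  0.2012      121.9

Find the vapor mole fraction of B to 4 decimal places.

y_B = 0.2020

Raoult's law: Kᵢ = Pᵢˢᵃᵗ/P = Pᵢˢᵃᵗ/347.2.
  K_A = 889.9/347.2 = 2.563076, K_B = 174.3/347.2 = 0.502016, K_C = 121.9/347.2 = 0.351094
Let ψ = V/F and solve Σ zᵢ(Kᵢ−1)/(1+ψ(Kᵢ−1)) = 0.
Check two-phase: ΣzᵢKᵢ = 1.5389 > 1 and Σzᵢ/Kᵢ = 1.3348 > 1, so g(0) = 0.5389 > 0 and g(1) = -0.3348 < 0.
Newton–Raphson from ψ = 0.63:
  ψ = 0.6300: g = -0.01695, g' = -0.7115 → ψ = 0.6062
  ψ = 0.6062: g = -0.00006, g' = -0.7067 → ψ = 0.6061
Converged at ψ = 0.6061.
Compositions from xᵢ = zᵢ/(1+ψ(Kᵢ−1)), yᵢ = Kᵢxᵢ:
  A: x = 0.2659, y = 0.6815
  B: x = 0.4025, y = 0.2020
  C: x = 0.3316, y = 0.1164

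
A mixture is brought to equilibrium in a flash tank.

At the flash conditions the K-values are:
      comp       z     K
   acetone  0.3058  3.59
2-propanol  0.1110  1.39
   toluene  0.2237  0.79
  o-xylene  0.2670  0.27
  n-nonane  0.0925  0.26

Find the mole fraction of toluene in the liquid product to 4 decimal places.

Iterate (Newton) starting at ψ = 0.65:
  ψ = 0.6500: g = -0.22751, g' = -1.0121 → ψ = 0.4252
  ψ = 0.4252: g = -0.02005, g' = -0.8959 → ψ = 0.4028
  ψ = 0.4028: g = 0.00008, g' = -0.9040 → ψ = 0.4029
Converged at ψ = 0.4029.
Compositions from xᵢ = zᵢ/(1+ψ(Kᵢ−1)), yᵢ = Kᵢxᵢ:
  acetone: x = 0.1496, y = 0.5372
  2-propanol: x = 0.0959, y = 0.1333
  toluene: x = 0.2444, y = 0.1931
  o-xylene: x = 0.3783, y = 0.1021
  n-nonane: x = 0.1318, y = 0.0343

x_toluene = 0.2444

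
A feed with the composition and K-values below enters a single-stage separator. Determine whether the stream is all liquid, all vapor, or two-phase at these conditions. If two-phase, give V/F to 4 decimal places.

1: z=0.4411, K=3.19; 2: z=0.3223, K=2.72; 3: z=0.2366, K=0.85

ΣzᵢKᵢ = 2.4849; Σzᵢ/Kᵢ = 0.5351.
Since Σzᵢ/Kᵢ < 1 the mixture is above its dew point — single vapor phase.

all vapor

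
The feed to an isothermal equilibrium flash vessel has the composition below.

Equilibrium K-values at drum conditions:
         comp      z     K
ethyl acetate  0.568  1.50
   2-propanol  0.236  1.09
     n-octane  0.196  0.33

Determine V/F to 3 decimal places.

Newton–Raphson from V/F = 0.53:
  V/F = 0.530: g = 0.0412, g' = -0.302 → V/F = 0.666
  V/F = 0.666: g = -0.0041, g' = -0.369 → V/F = 0.655
Converged at V/F = 0.655.

V/F = 0.655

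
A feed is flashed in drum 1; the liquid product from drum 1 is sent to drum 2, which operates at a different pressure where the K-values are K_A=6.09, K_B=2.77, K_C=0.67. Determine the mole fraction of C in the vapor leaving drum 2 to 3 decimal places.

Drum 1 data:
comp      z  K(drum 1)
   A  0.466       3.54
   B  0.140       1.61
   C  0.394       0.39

Drum 1:
Iterate (Newton) starting at ψ₁ = 0.49:
  ψ₁ = 0.490: g = 0.2503, g' = -0.926 → ψ₁ = 0.760
  ψ₁ = 0.760: g = 0.0139, g' = -0.884 → ψ₁ = 0.776
Converged at ψ₁ = 0.776.
Drum-1 compositions:
  A: x = 0.157, y = 0.555
  B: x = 0.095, y = 0.153
  C: x = 0.748, y = 0.292
Drum-2 feed = drum-1 liquid: z₂ = (0.1568, 0.0950, 0.7481).
Drum 2:
Rachford–Rice: g(ψ₂) = Σ zᵢ(Kᵢ−1)/(1+ψ₂(Kᵢ−1)) = 0.
Check two-phase: ΣzᵢKᵢ = 1.720 > 1 and Σzᵢ/Kᵢ = 1.177 > 1, so g(0) = 0.720 > 0 and g(1) = -0.177 < 0.
Newton iteration, ψ₂⁰ = 0.5:
  ψ₂ = 0.500: g = 0.0188, g' = -0.524 → ψ₂ = 0.536
  ψ₂ = 0.536: g = 0.0006, g' = -0.491 → ψ₂ = 0.537
Converged at ψ₂ = 0.537.
  A: x = 0.042, y = 0.256
  B: x = 0.049, y = 0.135
  C: x = 0.909, y = 0.609

y_C (drum 2) = 0.609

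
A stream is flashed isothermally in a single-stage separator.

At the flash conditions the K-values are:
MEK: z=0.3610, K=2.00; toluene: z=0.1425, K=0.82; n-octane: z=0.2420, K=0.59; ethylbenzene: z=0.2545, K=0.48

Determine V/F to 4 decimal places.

Material balance + equilibrium reduce to Σ zᵢ(Kᵢ−1)/(1+V/F(Kᵢ−1)) = 0.
Feasibility: ΣzᵢKᵢ = 1.1038, Σzᵢ/Kᵢ = 1.2947 — both > 1, two phases present.
Newton iteration, V/F⁰ = 0.5:
  V/F = 0.5000: g = -0.09116, g' = -0.3561 → V/F = 0.2440
  V/F = 0.2440: g = 0.00156, g' = -0.3788 → V/F = 0.2481
Converged at V/F = 0.2481.

V/F = 0.2481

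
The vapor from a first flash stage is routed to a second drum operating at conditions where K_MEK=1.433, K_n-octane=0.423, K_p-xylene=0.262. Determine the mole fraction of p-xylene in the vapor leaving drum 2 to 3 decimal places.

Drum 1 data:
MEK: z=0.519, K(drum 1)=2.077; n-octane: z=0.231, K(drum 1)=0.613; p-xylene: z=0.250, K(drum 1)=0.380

y_p-xylene (drum 2) = 0.048

Drum 1:
Iterate (Newton) starting at ψ₁ = 0.5:
  ψ₁ = 0.500: g = 0.0278, g' = -0.509 → ψ₁ = 0.555
  ψ₁ = 0.555: g = -0.0001, g' = -0.515 → ψ₁ = 0.554
Converged at ψ₁ = 0.554.
Drum-1 compositions:
  MEK: x = 0.325, y = 0.675
  n-octane: x = 0.294, y = 0.180
  p-xylene: x = 0.381, y = 0.145
Drum-2 feed = drum-1 vapor: z₂ = (0.6750, 0.1803, 0.1448).
Drum 2:
Material balance + equilibrium reduce to Σ zᵢ(Kᵢ−1)/(1+ψ₂(Kᵢ−1)) = 0.
Check two-phase: ΣzᵢKᵢ = 1.081 > 1 and Σzᵢ/Kᵢ = 1.450 > 1, so g(0) = 0.081 > 0 and g(1) = -0.450 < 0.
Newton–Raphson from ψ₂ = 0.5:
  ψ₂ = 0.500: g = -0.0753, g' = -0.402 → ψ₂ = 0.313
  ψ₂ = 0.313: g = -0.0084, g' = -0.321 → ψ₂ = 0.287
  ψ₂ = 0.287: g = -0.0001, g' = -0.313 → ψ₂ = 0.286
Converged at ψ₂ = 0.286.
  MEK: x = 0.601, y = 0.861
  n-octane: x = 0.216, y = 0.091
  p-xylene: x = 0.184, y = 0.048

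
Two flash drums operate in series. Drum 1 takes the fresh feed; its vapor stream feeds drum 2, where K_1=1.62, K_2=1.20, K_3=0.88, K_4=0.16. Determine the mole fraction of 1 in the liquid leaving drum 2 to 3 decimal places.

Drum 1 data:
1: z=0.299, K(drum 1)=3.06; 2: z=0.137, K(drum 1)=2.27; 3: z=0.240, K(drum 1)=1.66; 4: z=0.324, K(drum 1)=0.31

Drum 1:
Newton–Raphson from ψ₁ = 0.34:
  ψ₁ = 0.340: g = 0.3210, g' = -0.880 → ψ₁ = 0.705
  ψ₁ = 0.705: g = 0.0158, g' = -0.906 → ψ₁ = 0.722
Converged at ψ₁ = 0.722.
Drum-1 compositions:
  1: x = 0.120, y = 0.368
  2: x = 0.071, y = 0.162
  3: x = 0.163, y = 0.270
  4: x = 0.646, y = 0.200
Drum-2 feed = drum-1 vapor: z₂ = (0.3678, 0.1622, 0.2698, 0.2002).
Drum 2:
Let ψ₂ = V/F and solve Σ zᵢ(Kᵢ−1)/(1+ψ₂(Kᵢ−1)) = 0.
Feasibility: ΣzᵢKᵢ = 1.060, Σzᵢ/Kᵢ = 1.920 — both > 1, two phases present.
Newton iteration, ψ₂⁰ = 0.5:
  ψ₂ = 0.500: g = -0.1208, g' = -0.512 → ψ₂ = 0.264
  ψ₂ = 0.264: g = -0.0228, g' = -0.348 → ψ₂ = 0.199
  ψ₂ = 0.199: g = -0.0008, g' = -0.326 → ψ₂ = 0.196
Converged at ψ₂ = 0.196.
  1: x = 0.328, y = 0.531
  2: x = 0.156, y = 0.187
  3: x = 0.276, y = 0.243
  4: x = 0.240, y = 0.038

x_1 (drum 2) = 0.328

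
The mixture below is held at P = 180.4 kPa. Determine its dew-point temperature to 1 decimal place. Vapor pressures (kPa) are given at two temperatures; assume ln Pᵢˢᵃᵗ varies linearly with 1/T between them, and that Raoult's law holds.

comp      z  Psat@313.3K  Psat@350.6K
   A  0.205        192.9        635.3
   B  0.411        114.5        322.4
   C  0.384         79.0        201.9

T = 332.4 K

Dew-point temperature: Σzᵢ·P/Pᵢˢᵃᵗ(T) = 1. Interpolate ln Pᵢˢᵃᵗ = aᵢ + bᵢ/T.
  T = 313.3 K: ΣzᵢP/Pᵢˢᵃᵗ = 1.7161
  T = 350.6 K: ΣzᵢP/Pᵢˢᵃᵗ = 0.6313
  T = 332.0 K: ΣzᵢP/Pᵢˢᵃᵗ = 1.0099
  T = 341.3 K: ΣzᵢP/Pᵢˢᵃᵗ = 0.7932
  T = 336.6 K: ΣzᵢP/Pᵢˢᵃᵗ = 0.8947
  T = 334.3 K: ΣzᵢP/Pᵢˢᵃᵗ = 0.9501
Interpolating between 332.0 K and 334.3 K gives T ≈ 332.4 K.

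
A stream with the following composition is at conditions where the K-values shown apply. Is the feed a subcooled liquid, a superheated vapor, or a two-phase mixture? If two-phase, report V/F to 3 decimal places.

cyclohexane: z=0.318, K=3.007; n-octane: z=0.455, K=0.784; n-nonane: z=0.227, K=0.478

ΣzᵢKᵢ = 1.421; Σzᵢ/Kᵢ = 1.161.
Both exceed 1, so a two-phase solution exists.
Let ψ = V/F and solve Σ zᵢ(Kᵢ−1)/(1+ψ(Kᵢ−1)) = 0.
Newton iteration, ψ⁰ = 0.5:
  ψ = 0.500: g = 0.0480, g' = -0.459 → ψ = 0.605
  ψ = 0.605: g = 0.0021, g' = -0.422 → ψ = 0.610
Converged at ψ = 0.610.

two-phase, V/F = 0.610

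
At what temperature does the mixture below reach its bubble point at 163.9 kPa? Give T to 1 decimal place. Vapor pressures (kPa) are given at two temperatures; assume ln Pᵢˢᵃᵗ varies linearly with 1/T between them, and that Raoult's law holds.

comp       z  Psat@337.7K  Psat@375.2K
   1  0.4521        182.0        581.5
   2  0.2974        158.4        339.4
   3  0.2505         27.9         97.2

Bubble-point temperature: ΣzᵢPᵢˢᵃᵗ(T) = P. Interpolate ln Pᵢˢᵃᵗ = aᵢ + bᵢ/T.
  T = 337.7 K: ΣzᵢPᵢˢᵃᵗ = 136.38 kPa
  T = 375.2 K: ΣzᵢPᵢˢᵃᵗ = 388.18 kPa
  T = 356.4 K: ΣzᵢPᵢˢᵃᵗ = 235.14 kPa
  T = 347.0 K: ΣzᵢPᵢˢᵃᵗ = 179.91 kPa
  T = 342.4 K: ΣzᵢPᵢˢᵃᵗ = 157.12 kPa
  T = 344.7 K: ΣzᵢPᵢˢᵃᵗ = 168.19 kPa
Interpolating between 342.4 K and 344.7 K gives T ≈ 343.8 K.

T = 343.8 K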